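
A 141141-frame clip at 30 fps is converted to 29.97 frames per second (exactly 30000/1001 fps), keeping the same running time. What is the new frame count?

141000 frames

Target frames = source frames × (target rate / source rate) = 141141 × (30000/1001)/(30) = 141141 × 1000/1001 = 141000.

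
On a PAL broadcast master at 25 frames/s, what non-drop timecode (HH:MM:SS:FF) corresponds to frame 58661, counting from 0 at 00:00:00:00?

58661 ÷ 25 = 2346 full seconds, remainder 11 frames.
2346 s = 0 h 39 min 6 s.
Timecode: 00:39:06:11.

00:39:06:11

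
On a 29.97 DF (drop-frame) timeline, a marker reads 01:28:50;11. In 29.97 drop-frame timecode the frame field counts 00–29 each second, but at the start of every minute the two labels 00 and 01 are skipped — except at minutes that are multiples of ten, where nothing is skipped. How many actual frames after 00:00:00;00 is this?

159751

As if non-drop at 30 labels/s: (1 × 3600 + 28 × 60 + 50) × 30 + 11 = 159911.
Minute boundaries passed: 88; those not divisible by 10: 88 − 8 = 80; dropped labels = 2 × 80 = 160.
Actual frame index = 159911 − 160 = 159751.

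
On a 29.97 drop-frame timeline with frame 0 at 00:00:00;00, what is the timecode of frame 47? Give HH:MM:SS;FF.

Each 10-minute DF block holds 10 × 60 × 30 − 9 × 2 = 17982 frames. 47 ÷ 17982 → 0 full blocks, remainder 47.
Within the partial block the first minute is 1800 frames and each further minute 1798, so 0 further minute boundaries passed. Total skipped labels = 18 × 0 + 2 × 0 = 0.
Non-drop label index = 47 + 0 = 47; at 30 labels/s that is 00:00:01:17, i.e. DF 00:00:01;17.

00:00:01;17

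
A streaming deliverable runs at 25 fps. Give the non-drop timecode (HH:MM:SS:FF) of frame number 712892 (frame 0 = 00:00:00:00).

07:55:15:17

712892 ÷ 25 = 28515 full seconds, remainder 17 frames.
28515 s = 7 h 55 min 15 s.
Timecode: 07:55:15:17.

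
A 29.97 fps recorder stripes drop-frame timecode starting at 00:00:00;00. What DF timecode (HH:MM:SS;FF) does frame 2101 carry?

00:01:10;03

Each 10-minute DF block holds 10 × 60 × 30 − 9 × 2 = 17982 frames. 2101 ÷ 17982 → 0 full blocks, remainder 2101.
Within the partial block the first minute is 1800 frames and each further minute 1798, so 1 further minute boundary passed. Total skipped labels = 18 × 0 + 2 × 1 = 2.
Non-drop label index = 2101 + 2 = 2103; at 30 labels/s that is 00:01:10:03, i.e. DF 00:01:10;03.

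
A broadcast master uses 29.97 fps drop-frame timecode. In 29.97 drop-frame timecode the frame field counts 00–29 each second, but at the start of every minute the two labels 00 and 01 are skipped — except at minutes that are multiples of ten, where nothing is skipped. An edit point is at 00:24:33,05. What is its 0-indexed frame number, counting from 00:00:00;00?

As if non-drop at 30 labels/s: (0 × 3600 + 24 × 60 + 33) × 30 + 5 = 44195.
Minute boundaries passed: 24; those not divisible by 10: 24 − 2 = 22; dropped labels = 2 × 22 = 44.
Actual frame index = 44195 − 44 = 44151.

44151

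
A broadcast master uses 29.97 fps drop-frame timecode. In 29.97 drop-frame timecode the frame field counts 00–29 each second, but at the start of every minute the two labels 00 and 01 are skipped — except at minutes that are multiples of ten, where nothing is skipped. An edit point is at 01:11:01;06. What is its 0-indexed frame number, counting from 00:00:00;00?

127708

Complete 10-minute blocks: 7, each 17982 frames → 125874.
Remaining 1 whole minute in the current block: 1800 + 0 × 1798 = 1800 frames.
Within the current minute: 1 × 30 + 6 − 2 = 34 (labels ;00/;01 skipped at this minute). Total = 125874 + 1800 + 34 = 127708.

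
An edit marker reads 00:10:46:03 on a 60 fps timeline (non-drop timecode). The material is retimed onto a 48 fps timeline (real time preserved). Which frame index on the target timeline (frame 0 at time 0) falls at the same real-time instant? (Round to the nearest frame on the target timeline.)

frame 31010

Source frame index: (0×3600 + 10×60 + 46) × 60 + 3 = 38763.
Real time: 38763 / (60) = 12921/20 s.
Target frame: (12921/20) × (48) = 155052/5 ≈ 31010.400 → 31010.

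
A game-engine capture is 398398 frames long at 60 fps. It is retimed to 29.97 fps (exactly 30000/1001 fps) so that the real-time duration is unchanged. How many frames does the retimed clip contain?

Target frames = source frames × (target rate / source rate) = 398398 × (30000/1001)/(60) = 398398 × 500/1001 = 199000.

199000 frames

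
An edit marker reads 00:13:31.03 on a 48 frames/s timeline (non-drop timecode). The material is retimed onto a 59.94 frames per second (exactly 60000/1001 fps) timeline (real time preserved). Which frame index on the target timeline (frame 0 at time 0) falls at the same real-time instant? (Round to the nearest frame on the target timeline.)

frame 48615

Source frame index: (0×3600 + 13×60 + 31) × 48 + 3 = 38931.
Real time: 38931 / (48) = 12977/16 s.
Target frame: (12977/16) × (60000/1001) = 48663750/1001 ≈ 48615.135 → 48615.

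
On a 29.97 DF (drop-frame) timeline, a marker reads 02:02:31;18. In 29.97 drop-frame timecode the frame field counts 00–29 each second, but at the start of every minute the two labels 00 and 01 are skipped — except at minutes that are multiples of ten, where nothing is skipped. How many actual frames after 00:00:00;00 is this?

220328

As if non-drop at 30 labels/s: (2 × 3600 + 2 × 60 + 31) × 30 + 18 = 220548.
Minute boundaries passed: 122; those not divisible by 10: 122 − 12 = 110; dropped labels = 2 × 110 = 220.
Actual frame index = 220548 − 220 = 220328.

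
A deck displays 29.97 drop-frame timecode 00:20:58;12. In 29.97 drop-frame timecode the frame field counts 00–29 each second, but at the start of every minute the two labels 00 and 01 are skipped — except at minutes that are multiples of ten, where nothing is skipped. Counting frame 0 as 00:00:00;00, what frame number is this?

Complete 10-minute blocks: 2, each 17982 frames → 35964.
Remaining 0 whole minutes in the current block: 0 frames.
Within the current minute: 58 × 30 + 12 = 1752. Total = 35964 + 0 + 1752 = 37716.

37716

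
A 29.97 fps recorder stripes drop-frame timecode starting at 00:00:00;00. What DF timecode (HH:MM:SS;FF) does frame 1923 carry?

Ten DF minutes hold 17982 frames, so frame 1923 lies in block 0 (frames 0–17981) with 1923 frames into that block.
The block's first minute is 1800 frames and the rest 1798 each; 1923 frames reaches minute 1, so 0 × 18 + 1 × 2 = 2 labels have been skipped so far.
Adding those back, label number 1923 + 2 = 1925 at 30 labels/s is 64 s + 5 f = 0 h 1 min 4 s frame 5, i.e. 00:01:04;05.

00:01:04;05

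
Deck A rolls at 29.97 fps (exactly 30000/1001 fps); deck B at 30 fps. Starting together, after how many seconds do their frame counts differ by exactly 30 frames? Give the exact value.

The gap grows by |30 − 30000/1001| = 30/1001 frames per second.
Time for a 30-frame gap: 30 ÷ (30/1001) = 1001 s.

1001 seconds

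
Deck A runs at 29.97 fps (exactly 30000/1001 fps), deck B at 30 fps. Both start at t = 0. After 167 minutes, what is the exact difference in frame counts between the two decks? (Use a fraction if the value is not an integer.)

167 min = 10020 s.
A emits 30000/1001 × 10020 = 300600000/1001 frames; B emits 30 × 10020 = 300600.
Difference = 300600/1001 frames (≈ 300.2997); B is ahead of A.

300600/1001 frames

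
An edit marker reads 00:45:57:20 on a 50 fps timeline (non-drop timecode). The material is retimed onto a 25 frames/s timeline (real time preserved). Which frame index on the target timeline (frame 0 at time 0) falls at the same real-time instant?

frame 68935

Source frame index: (0×3600 + 45×60 + 57) × 50 + 20 = 137870.
Real time: 137870 / (50) = 13787/5 s.
Target frame: (13787/5) × (25) = 68935.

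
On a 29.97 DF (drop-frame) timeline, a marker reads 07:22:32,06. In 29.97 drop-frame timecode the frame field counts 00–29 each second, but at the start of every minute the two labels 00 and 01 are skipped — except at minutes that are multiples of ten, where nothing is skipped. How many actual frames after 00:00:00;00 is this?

795770

Complete 10-minute blocks: 44, each 17982 frames → 791208.
Remaining 2 whole minutes in the current block: 1800 + 1 × 1798 = 3598 frames.
Within the current minute: 32 × 30 + 6 − 2 = 964 (labels ;00/;01 skipped at this minute). Total = 791208 + 3598 + 964 = 795770.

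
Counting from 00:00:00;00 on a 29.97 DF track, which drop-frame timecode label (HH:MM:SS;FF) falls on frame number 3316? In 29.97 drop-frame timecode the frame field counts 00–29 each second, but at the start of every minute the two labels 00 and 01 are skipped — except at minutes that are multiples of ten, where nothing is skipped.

00:01:50;18

Each 10-minute DF block holds 10 × 60 × 30 − 9 × 2 = 17982 frames. 3316 ÷ 17982 → 0 full blocks, remainder 3316.
Within the partial block the first minute is 1800 frames and each further minute 1798, so 1 further minute boundary passed. Total skipped labels = 18 × 0 + 2 × 1 = 2.
Non-drop label index = 3316 + 2 = 3318; at 30 labels/s that is 00:01:50:18, i.e. DF 00:01:50;18.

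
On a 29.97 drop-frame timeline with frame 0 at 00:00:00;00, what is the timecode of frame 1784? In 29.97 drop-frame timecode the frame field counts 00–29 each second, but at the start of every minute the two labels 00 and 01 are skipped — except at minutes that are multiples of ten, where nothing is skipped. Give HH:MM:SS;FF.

00:00:59;14

Ten DF minutes hold 17982 frames, so frame 1784 lies in block 0 (frames 0–17981) with 1784 frames into that block.
The block's first minute is 1800 frames and the rest 1798 each; 1784 frames reaches minute 0, so 0 × 18 + 0 × 2 = 0 labels have been skipped so far.
Adding those back, label number 1784 + 0 = 1784 at 30 labels/s is 59 s + 14 f = 0 h 0 min 59 s frame 14, i.e. 00:00:59;14.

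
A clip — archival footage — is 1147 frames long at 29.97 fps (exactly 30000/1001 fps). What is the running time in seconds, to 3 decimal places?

Running time = 1147 × 1001/30000 = 1148147/30000 s ≈ 38.272 s.

38.272 seconds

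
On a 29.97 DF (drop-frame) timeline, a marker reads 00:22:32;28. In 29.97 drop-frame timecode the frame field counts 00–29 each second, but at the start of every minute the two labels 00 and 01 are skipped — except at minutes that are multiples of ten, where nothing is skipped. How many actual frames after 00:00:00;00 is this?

40548

Complete 10-minute blocks: 2, each 17982 frames → 35964.
Remaining 2 whole minutes in the current block: 1800 + 1 × 1798 = 3598 frames.
Within the current minute: 32 × 30 + 28 − 2 = 986 (labels ;00/;01 skipped at this minute). Total = 35964 + 3598 + 986 = 40548.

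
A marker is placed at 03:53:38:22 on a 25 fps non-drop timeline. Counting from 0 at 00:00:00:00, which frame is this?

350472

Total seconds to the label: (3 × 3600 + 53 × 60 + 38) = 14018.
Frame index = 14018 × 25 + 22 = 350472.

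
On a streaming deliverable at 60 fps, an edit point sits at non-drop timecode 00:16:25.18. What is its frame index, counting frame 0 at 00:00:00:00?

Total seconds to the label: (0 × 3600 + 16 × 60 + 25) = 985.
Frame index = 985 × 60 + 18 = 59118.

59118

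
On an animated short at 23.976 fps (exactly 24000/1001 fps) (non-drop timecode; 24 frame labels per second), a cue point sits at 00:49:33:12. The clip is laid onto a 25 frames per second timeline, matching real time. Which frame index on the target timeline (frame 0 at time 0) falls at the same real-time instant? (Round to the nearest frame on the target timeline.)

frame 74412

Source frame index: (0×3600 + 49×60 + 33) × 24 + 12 = 71364.
Real time: 71364 / (24000/1001) = 5952947/2000 s.
Target frame: (5952947/2000) × (25) = 5952947/80 ≈ 74411.837 → 74412.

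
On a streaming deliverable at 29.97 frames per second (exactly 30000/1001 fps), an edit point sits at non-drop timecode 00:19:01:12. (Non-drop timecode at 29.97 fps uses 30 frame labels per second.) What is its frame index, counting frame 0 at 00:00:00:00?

Total seconds to the label: (0 × 3600 + 19 × 60 + 1) = 1141.
Frame index = 1141 × 30 + 12 = 34242.

34242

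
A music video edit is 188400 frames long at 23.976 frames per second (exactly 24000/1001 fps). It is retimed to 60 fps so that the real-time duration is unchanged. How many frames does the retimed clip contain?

Target frames = source frames × (target rate / source rate) = 188400 × (60)/(24000/1001) = 188400 × 1001/400 = 471471.

471471 frames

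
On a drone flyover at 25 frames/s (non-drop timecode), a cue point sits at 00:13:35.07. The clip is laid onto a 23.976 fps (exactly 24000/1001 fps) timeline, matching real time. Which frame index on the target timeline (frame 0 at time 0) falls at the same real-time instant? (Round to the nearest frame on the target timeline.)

Source frame index: (0×3600 + 13×60 + 35) × 25 + 7 = 20382.
Real time: 20382 / (25) = 20382/25 s.
Target frame: (20382/25) × (24000/1001) = 19566720/1001 ≈ 19547.173 → 19547.

frame 19547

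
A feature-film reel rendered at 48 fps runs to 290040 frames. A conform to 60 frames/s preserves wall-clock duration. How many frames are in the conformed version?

Target frames = source frames × (target rate / source rate) = 290040 × (60)/(48) = 290040 × 5/4 = 362550.

362550 frames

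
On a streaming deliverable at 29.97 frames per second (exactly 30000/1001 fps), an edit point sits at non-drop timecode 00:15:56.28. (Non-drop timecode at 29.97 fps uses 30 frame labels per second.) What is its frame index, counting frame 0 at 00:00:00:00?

28708

Total seconds to the label: (0 × 3600 + 15 × 60 + 56) = 956.
Frame index = 956 × 30 + 28 = 28708.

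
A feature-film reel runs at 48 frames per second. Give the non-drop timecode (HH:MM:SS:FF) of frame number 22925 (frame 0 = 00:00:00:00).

22925 ÷ 48 = 477 full seconds, remainder 29 frames.
477 s = 0 h 7 min 57 s.
Timecode: 00:07:57:29.

00:07:57:29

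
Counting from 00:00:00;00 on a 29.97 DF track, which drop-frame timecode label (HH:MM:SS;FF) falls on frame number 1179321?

10:55:50;01

Ten DF minutes hold 17982 frames, so frame 1179321 lies in block 65 (frames 1168830–1186811) with 10491 frames into that block.
The block's first minute is 1800 frames and the rest 1798 each; 10491 frames reaches minute 5, so 65 × 18 + 5 × 2 = 1180 labels have been skipped so far.
Adding those back, label number 1179321 + 1180 = 1180501 at 30 labels/s is 39350 s + 1 f = 10 h 55 min 50 s frame 1, i.e. 10:55:50;01.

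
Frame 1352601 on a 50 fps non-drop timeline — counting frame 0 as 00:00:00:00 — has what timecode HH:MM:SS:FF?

07:30:52:01

1352601 ÷ 50 = 27052 full seconds, remainder 1 frame.
27052 s = 7 h 30 min 52 s.
Timecode: 07:30:52:01.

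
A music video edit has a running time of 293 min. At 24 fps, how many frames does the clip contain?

293 min = 17580 s.
Frames = 17580 × 24 = 421920.

421920 frames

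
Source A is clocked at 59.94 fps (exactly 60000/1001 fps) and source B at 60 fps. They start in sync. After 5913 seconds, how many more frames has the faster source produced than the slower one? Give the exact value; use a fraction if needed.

A emits 60000/1001 × 5913 = 354780000/1001 frames; B emits 60 × 5913 = 354780.
Difference = 354780/1001 frames (≈ 354.4256); B is ahead of A.

354780/1001 frames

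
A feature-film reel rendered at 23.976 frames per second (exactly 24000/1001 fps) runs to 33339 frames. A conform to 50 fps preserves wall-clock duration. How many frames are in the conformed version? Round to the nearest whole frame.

Frames at target rate = 33339 × (50) / (24000/1001) = 11124113/160 ≈ 69525.706.
Nearest whole frame: 69526.

69526 frames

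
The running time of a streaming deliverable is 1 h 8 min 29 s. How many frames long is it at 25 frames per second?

102725 frames

1 h 8 min 29 s = 4109 s.
Frames = 4109 × 25 = 102725.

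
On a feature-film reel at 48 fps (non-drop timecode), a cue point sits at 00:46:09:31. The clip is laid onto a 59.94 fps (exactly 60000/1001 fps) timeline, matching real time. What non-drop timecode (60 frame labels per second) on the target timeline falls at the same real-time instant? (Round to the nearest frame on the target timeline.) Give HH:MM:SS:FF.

Source frame index: (0×3600 + 46×60 + 9) × 48 + 31 = 132943.
Real time: 132943 / (48) = 132943/48 s.
Target frame: (132943/48) × (60000/1001) = 166178750/1001 ≈ 166012.737 → 166013.
At 60 labels/s: frame 166013 → 00:46:06:53.

00:46:06:53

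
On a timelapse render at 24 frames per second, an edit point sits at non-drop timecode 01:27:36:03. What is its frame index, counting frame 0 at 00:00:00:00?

frame 126147

Total seconds to the label: (1 × 3600 + 27 × 60 + 36) = 5256.
Frame index = 5256 × 24 + 3 = 126147.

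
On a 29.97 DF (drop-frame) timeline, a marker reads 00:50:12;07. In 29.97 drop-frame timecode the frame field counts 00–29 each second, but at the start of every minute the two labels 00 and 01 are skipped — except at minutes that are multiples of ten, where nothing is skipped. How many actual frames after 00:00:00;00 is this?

Complete 10-minute blocks: 5, each 17982 frames → 89910.
Remaining 0 whole minutes in the current block: 0 frames.
Within the current minute: 12 × 30 + 7 = 367. Total = 89910 + 0 + 367 = 90277.

90277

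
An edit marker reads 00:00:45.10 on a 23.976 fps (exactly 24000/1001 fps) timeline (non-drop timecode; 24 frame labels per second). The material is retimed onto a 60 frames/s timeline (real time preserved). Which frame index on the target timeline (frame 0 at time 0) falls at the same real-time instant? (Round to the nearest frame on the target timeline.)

Source frame index: (0×3600 + 0×60 + 45) × 24 + 10 = 1090.
Real time: 1090 / (24000/1001) = 109109/2400 s.
Target frame: (109109/2400) × (60) = 109109/40 ≈ 2727.725 → 2728.

frame 2728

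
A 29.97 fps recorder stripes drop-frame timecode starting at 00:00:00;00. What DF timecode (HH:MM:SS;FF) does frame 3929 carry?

00:02:11;03

Each 10-minute DF block holds 10 × 60 × 30 − 9 × 2 = 17982 frames. 3929 ÷ 17982 → 0 full blocks, remainder 3929.
Within the partial block the first minute is 1800 frames and each further minute 1798, so 2 further minute boundaries passed. Total skipped labels = 18 × 0 + 2 × 2 = 4.
Non-drop label index = 3929 + 4 = 3933; at 30 labels/s that is 00:02:11:03, i.e. DF 00:02:11;03.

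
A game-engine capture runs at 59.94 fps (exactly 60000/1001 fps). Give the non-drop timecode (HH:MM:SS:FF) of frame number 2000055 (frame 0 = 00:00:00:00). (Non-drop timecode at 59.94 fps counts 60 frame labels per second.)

09:15:34:15

2000055 ÷ 60 = 33334 full seconds, remainder 15 frames.
33334 s = 9 h 15 min 34 s.
Timecode: 09:15:34:15.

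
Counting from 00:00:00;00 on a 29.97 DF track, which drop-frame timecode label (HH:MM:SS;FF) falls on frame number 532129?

Ten DF minutes hold 17982 frames, so frame 532129 lies in block 29 (frames 521478–539459) with 10651 frames into that block.
The block's first minute is 1800 frames and the rest 1798 each; 10651 frames reaches minute 5, so 29 × 18 + 5 × 2 = 532 labels have been skipped so far.
Adding those back, label number 532129 + 532 = 532661 at 30 labels/s is 17755 s + 11 f = 4 h 55 min 55 s frame 11, i.e. 04:55:55;11.

04:55:55;11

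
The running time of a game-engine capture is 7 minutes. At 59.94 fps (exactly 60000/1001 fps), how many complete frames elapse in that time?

7 min = 420 s.
Frames = 420 × 60000/1001 = 3600000/143 ≈ 25174.8252.
Complete frames: 25174.

25174 frames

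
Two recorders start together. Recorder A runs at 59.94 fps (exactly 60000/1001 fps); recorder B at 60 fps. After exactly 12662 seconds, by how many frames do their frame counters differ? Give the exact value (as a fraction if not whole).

A emits 60000/1001 × 12662 = 58440000/77 frames; B emits 60 × 12662 = 759720.
Difference = 58440/77 frames (≈ 758.9610); B is ahead of A.

58440/77 frames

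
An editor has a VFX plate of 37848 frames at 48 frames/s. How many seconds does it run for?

788.5 seconds

Running time = 37848 / (48) = 788.5 s.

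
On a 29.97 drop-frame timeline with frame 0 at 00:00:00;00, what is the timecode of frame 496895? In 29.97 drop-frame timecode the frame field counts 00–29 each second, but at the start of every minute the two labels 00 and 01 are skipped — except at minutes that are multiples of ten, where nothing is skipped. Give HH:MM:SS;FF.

Each 10-minute DF block holds 10 × 60 × 30 − 9 × 2 = 17982 frames. 496895 ÷ 17982 → 27 full blocks, remainder 11381.
Within the partial block the first minute is 1800 frames and each further minute 1798, so 6 further minute boundaries passed. Total skipped labels = 18 × 27 + 2 × 6 = 498.
Non-drop label index = 496895 + 498 = 497393; at 30 labels/s that is 04:36:19:23, i.e. DF 04:36:19;23.

04:36:19;23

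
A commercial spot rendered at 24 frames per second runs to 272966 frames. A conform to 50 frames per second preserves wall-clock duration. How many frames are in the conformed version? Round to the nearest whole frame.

568679 frames

Frames at target rate = 272966 × (50) / (24) = 3412075/6 ≈ 568679.167.
Nearest whole frame: 568679.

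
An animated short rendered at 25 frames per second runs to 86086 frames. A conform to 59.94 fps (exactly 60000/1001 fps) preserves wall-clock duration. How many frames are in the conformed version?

Target frames = source frames × (target rate / source rate) = 86086 × (60000/1001)/(25) = 86086 × 2400/1001 = 206400.

206400 frames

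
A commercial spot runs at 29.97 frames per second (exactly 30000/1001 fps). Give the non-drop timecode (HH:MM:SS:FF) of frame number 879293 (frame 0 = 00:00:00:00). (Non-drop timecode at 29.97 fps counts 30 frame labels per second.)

08:08:29:23

879293 ÷ 30 = 29309 full seconds, remainder 23 frames.
29309 s = 8 h 8 min 29 s.
Timecode: 08:08:29:23.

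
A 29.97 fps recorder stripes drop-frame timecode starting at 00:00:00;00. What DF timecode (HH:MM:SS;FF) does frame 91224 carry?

00:50:43;24

Ten DF minutes hold 17982 frames, so frame 91224 lies in block 5 (frames 89910–107891) with 1314 frames into that block.
The block's first minute is 1800 frames and the rest 1798 each; 1314 frames reaches minute 0, so 5 × 18 + 0 × 2 = 90 labels have been skipped so far.
Adding those back, label number 91224 + 90 = 91314 at 30 labels/s is 3043 s + 24 f = 0 h 50 min 43 s frame 24, i.e. 00:50:43;24.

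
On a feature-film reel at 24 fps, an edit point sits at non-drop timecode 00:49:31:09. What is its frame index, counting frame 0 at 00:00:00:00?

Total seconds to the label: (0 × 3600 + 49 × 60 + 31) = 2971.
Frame index = 2971 × 24 + 9 = 71313.

71313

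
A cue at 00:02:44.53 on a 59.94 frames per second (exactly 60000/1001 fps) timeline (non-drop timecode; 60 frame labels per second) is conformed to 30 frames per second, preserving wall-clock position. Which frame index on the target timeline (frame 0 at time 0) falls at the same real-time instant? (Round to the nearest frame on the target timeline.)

Source frame index: (0×3600 + 2×60 + 44) × 60 + 53 = 9893.
Real time: 9893 / (60000/1001) = 9902893/60000 s.
Target frame: (9902893/60000) × (30) = 9902893/2000 ≈ 4951.447 → 4951.

frame 4951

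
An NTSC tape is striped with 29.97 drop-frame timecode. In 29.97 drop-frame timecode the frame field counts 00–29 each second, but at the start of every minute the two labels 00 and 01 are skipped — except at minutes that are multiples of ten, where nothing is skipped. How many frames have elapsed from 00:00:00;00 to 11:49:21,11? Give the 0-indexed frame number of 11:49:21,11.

1275563

As if non-drop at 30 labels/s: (11 × 3600 + 49 × 60 + 21) × 30 + 11 = 1276841.
Minute boundaries passed: 709; those not divisible by 10: 709 − 70 = 639; dropped labels = 2 × 639 = 1278.
Actual frame index = 1276841 − 1278 = 1275563.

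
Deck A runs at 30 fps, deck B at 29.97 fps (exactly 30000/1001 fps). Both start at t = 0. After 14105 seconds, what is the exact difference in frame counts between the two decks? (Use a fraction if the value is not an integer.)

4650/11 frames

A emits 30 × 14105 = 423150 frames; B emits 30000/1001 × 14105 = 4650000/11.
Difference = 4650/11 frames (≈ 422.7273); B is behind A.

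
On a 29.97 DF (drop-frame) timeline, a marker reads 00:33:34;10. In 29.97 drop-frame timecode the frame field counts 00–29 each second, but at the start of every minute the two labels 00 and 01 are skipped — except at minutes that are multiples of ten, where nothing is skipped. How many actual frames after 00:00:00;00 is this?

60370

Complete 10-minute blocks: 3, each 17982 frames → 53946.
Remaining 3 whole minutes in the current block: 1800 + 2 × 1798 = 5396 frames.
Within the current minute: 34 × 30 + 10 − 2 = 1028 (labels ;00/;01 skipped at this minute). Total = 53946 + 5396 + 1028 = 60370.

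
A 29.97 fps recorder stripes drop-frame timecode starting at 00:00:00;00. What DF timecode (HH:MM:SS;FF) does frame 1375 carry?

Ten DF minutes hold 17982 frames, so frame 1375 lies in block 0 (frames 0–17981) with 1375 frames into that block.
The block's first minute is 1800 frames and the rest 1798 each; 1375 frames reaches minute 0, so 0 × 18 + 0 × 2 = 0 labels have been skipped so far.
Adding those back, label number 1375 + 0 = 1375 at 30 labels/s is 45 s + 25 f = 0 h 0 min 45 s frame 25, i.e. 00:00:45;25.

00:00:45;25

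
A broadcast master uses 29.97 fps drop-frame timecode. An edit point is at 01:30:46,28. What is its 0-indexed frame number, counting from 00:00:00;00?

As if non-drop at 30 labels/s: (1 × 3600 + 30 × 60 + 46) × 30 + 28 = 163408.
Minute boundaries passed: 90; those not divisible by 10: 90 − 9 = 81; dropped labels = 2 × 81 = 162.
Actual frame index = 163408 − 162 = 163246.

163246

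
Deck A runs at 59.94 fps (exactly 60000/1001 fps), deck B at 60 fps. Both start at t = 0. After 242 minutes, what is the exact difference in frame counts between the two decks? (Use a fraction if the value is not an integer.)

79200/91 frames

242 min = 14520 s.
A emits 60000/1001 × 14520 = 79200000/91 frames; B emits 60 × 14520 = 871200.
Difference = 79200/91 frames (≈ 870.3297); B is ahead of A.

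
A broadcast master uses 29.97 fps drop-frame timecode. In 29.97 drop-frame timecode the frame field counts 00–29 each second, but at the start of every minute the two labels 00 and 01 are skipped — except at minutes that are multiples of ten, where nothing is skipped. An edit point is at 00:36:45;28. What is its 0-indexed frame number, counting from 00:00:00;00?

66112

As if non-drop at 30 labels/s: (0 × 3600 + 36 × 60 + 45) × 30 + 28 = 66178.
Minute boundaries passed: 36; those not divisible by 10: 36 − 3 = 33; dropped labels = 2 × 33 = 66.
Actual frame index = 66178 − 66 = 66112.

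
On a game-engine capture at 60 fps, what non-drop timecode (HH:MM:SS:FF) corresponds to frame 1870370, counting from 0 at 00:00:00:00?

1870370 ÷ 60 = 31172 full seconds, remainder 50 frames.
31172 s = 8 h 39 min 32 s.
Timecode: 08:39:32:50.

08:39:32:50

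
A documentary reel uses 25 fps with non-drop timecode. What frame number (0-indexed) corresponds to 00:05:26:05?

Total seconds to the label: (0 × 3600 + 5 × 60 + 26) = 326.
Frame index = 326 × 25 + 5 = 8155.

8155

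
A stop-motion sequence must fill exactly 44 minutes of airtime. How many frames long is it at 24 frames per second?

63360 frames

44 min = 2640 s.
Frames = 2640 × 24 = 63360.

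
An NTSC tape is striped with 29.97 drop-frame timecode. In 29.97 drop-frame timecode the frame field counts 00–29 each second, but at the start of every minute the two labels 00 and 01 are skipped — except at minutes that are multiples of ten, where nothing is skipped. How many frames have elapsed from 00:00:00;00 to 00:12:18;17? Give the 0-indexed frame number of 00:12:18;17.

Complete 10-minute blocks: 1, each 17982 frames → 17982.
Remaining 2 whole minutes in the current block: 1800 + 1 × 1798 = 3598 frames.
Within the current minute: 18 × 30 + 17 − 2 = 555 (labels ;00/;01 skipped at this minute). Total = 17982 + 3598 + 555 = 22135.

22135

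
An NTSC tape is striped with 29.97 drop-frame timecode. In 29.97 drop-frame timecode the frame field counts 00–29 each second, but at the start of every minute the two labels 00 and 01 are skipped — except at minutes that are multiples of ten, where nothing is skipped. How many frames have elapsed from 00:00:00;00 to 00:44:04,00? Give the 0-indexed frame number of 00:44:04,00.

79240

Complete 10-minute blocks: 4, each 17982 frames → 71928.
Remaining 4 whole minutes in the current block: 1800 + 3 × 1798 = 7194 frames.
Within the current minute: 4 × 30 + 0 − 2 = 118 (labels ;00/;01 skipped at this minute). Total = 71928 + 7194 + 118 = 79240.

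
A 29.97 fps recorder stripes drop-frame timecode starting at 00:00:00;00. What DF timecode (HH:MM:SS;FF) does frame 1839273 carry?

17:02:50;13

Ten DF minutes hold 17982 frames, so frame 1839273 lies in block 102 (frames 1834164–1852145) with 5109 frames into that block.
The block's first minute is 1800 frames and the rest 1798 each; 5109 frames reaches minute 2, so 102 × 18 + 2 × 2 = 1840 labels have been skipped so far.
Adding those back, label number 1839273 + 1840 = 1841113 at 30 labels/s is 61370 s + 13 f = 17 h 2 min 50 s frame 13, i.e. 17:02:50;13.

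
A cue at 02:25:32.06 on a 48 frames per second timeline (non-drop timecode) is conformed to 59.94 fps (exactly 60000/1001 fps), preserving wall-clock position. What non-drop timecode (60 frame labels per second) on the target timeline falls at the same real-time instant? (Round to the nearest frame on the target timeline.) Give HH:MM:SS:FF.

02:25:23:24

Source frame index: (2×3600 + 25×60 + 32) × 48 + 6 = 419142.
Real time: 419142 / (48) = 69857/8 s.
Target frame: (69857/8) × (60000/1001) = 523927500/1001 ≈ 523404.096 → 523404.
At 60 labels/s: frame 523404 → 02:25:23:24.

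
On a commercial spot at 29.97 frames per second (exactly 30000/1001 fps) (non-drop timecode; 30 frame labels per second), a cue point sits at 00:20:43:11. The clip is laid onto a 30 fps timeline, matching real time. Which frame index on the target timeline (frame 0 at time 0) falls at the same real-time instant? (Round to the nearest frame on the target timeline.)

frame 37338

Source frame index: (0×3600 + 20×60 + 43) × 30 + 11 = 37301.
Real time: 37301 / (30000/1001) = 37338301/30000 s.
Target frame: (37338301/30000) × (30) = 37338301/1000 ≈ 37338.301 → 37338.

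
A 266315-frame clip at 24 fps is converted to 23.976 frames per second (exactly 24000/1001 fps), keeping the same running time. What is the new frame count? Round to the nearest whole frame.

Frames at target rate = 266315 × (24000/1001) / (24) = 38045000/143 ≈ 266048.951.
Nearest whole frame: 266049.

266049 frames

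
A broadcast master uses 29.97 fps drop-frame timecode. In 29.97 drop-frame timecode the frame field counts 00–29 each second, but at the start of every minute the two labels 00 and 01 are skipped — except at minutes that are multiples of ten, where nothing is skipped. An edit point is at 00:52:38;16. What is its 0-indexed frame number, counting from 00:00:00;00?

Complete 10-minute blocks: 5, each 17982 frames → 89910.
Remaining 2 whole minutes in the current block: 1800 + 1 × 1798 = 3598 frames.
Within the current minute: 38 × 30 + 16 − 2 = 1154 (labels ;00/;01 skipped at this minute). Total = 89910 + 3598 + 1154 = 94662.

94662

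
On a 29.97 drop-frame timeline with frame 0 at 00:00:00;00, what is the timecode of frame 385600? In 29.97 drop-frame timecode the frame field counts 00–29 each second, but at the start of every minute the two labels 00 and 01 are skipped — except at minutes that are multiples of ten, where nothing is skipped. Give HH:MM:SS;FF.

03:34:26;06

Each 10-minute DF block holds 10 × 60 × 30 − 9 × 2 = 17982 frames. 385600 ÷ 17982 → 21 full blocks, remainder 7978.
Within the partial block the first minute is 1800 frames and each further minute 1798, so 4 further minute boundaries passed. Total skipped labels = 18 × 21 + 2 × 4 = 386.
Non-drop label index = 385600 + 386 = 385986; at 30 labels/s that is 03:34:26:06, i.e. DF 03:34:26;06.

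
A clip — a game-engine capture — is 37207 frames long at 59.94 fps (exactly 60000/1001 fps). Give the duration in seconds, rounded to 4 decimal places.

620.7368 seconds

Running time = 37207 × 1001/60000 = 37244207/60000 s ≈ 620.7368 s.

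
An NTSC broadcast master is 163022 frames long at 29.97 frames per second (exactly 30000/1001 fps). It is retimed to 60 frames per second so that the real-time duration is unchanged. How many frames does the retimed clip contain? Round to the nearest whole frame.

Frames at target rate = 163022 × (60) / (30000/1001) = 81592511/250 ≈ 326370.044.
Nearest whole frame: 326370.

326370 frames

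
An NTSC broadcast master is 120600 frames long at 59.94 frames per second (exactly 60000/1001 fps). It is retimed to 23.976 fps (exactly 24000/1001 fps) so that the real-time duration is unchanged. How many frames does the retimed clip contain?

48240 frames

Target frames = source frames × (target rate / source rate) = 120600 × (24000/1001)/(60000/1001) = 120600 × 2/5 = 48240.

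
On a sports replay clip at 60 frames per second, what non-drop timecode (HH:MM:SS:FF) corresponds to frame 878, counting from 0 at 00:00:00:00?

878 ÷ 60 = 14 full seconds, remainder 38 frames.
14 s = 0 h 0 min 14 s.
Timecode: 00:00:14:38.

00:00:14:38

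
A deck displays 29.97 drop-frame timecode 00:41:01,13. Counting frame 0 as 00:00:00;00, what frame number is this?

73769

As if non-drop at 30 labels/s: (0 × 3600 + 41 × 60 + 1) × 30 + 13 = 73843.
Minute boundaries passed: 41; those not divisible by 10: 41 − 4 = 37; dropped labels = 2 × 37 = 74.
Actual frame index = 73843 − 74 = 73769.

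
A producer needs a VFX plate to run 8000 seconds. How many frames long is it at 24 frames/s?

192000 frames

Frames = 8000 × 24 = 192000.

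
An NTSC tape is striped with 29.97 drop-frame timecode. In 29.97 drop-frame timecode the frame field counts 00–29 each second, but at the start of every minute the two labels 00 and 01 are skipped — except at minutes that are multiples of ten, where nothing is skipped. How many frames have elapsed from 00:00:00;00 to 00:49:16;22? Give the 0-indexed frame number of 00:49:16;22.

88612

As if non-drop at 30 labels/s: (0 × 3600 + 49 × 60 + 16) × 30 + 22 = 88702.
Minute boundaries passed: 49; those not divisible by 10: 49 − 4 = 45; dropped labels = 2 × 45 = 90.
Actual frame index = 88702 − 90 = 88612.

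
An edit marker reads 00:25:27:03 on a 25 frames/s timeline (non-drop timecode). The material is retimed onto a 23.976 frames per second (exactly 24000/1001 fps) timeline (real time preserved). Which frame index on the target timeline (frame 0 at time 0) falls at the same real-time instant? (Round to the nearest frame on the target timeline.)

Source frame index: (0×3600 + 25×60 + 27) × 25 + 3 = 38178.
Real time: 38178 / (25) = 38178/25 s.
Target frame: (38178/25) × (24000/1001) = 5235840/143 ≈ 36614.266 → 36614.

frame 36614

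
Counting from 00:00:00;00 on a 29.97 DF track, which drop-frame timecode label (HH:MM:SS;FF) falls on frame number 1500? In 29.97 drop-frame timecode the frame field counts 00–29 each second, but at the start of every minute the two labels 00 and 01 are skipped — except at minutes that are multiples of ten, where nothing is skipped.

Ten DF minutes hold 17982 frames, so frame 1500 lies in block 0 (frames 0–17981) with 1500 frames into that block.
The block's first minute is 1800 frames and the rest 1798 each; 1500 frames reaches minute 0, so 0 × 18 + 0 × 2 = 0 labels have been skipped so far.
Adding those back, label number 1500 + 0 = 1500 at 30 labels/s is 50 s + 0 f = 0 h 0 min 50 s frame 0, i.e. 00:00:50;00.

00:00:50;00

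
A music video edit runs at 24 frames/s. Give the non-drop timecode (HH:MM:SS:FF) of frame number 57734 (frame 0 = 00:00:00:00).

57734 ÷ 24 = 2405 full seconds, remainder 14 frames.
2405 s = 0 h 40 min 5 s.
Timecode: 00:40:05:14.

00:40:05:14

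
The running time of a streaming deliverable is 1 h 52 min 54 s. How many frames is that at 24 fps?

162576 frames

1 h 52 min 54 s = 6774 s.
Frames = 6774 × 24 = 162576.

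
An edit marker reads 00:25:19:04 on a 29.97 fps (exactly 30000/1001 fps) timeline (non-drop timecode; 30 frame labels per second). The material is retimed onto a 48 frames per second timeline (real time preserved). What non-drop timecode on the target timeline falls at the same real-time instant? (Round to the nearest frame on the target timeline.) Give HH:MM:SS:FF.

Source frame index: (0×3600 + 25×60 + 19) × 30 + 4 = 45574.
Real time: 45574 / (30000/1001) = 22809787/15000 s.
Target frame: (22809787/15000) × (48) = 45619574/625 ≈ 72991.318 → 72991.
At 48 labels/s: frame 72991 → 00:25:20:31.

00:25:20:31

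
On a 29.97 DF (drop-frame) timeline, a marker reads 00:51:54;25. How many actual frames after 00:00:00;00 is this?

Complete 10-minute blocks: 5, each 17982 frames → 89910.
Remaining 1 whole minute in the current block: 1800 + 0 × 1798 = 1800 frames.
Within the current minute: 54 × 30 + 25 − 2 = 1643 (labels ;00/;01 skipped at this minute). Total = 89910 + 1800 + 1643 = 93353.

93353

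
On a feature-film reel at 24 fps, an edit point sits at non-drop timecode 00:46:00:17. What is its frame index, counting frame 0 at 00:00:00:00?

Total seconds to the label: (0 × 3600 + 46 × 60 + 0) = 2760.
Frame index = 2760 × 24 + 17 = 66257.

66257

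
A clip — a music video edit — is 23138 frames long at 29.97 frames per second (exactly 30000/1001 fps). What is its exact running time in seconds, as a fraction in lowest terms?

11580569/15000 seconds

Running time = 23138 ÷ (30000/1001) = 23138 × 1001/30000 = 11580569/15000 s.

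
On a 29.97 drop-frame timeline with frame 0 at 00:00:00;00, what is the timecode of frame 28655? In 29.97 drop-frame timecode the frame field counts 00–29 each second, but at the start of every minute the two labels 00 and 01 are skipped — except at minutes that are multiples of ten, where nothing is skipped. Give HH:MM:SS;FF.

Each 10-minute DF block holds 10 × 60 × 30 − 9 × 2 = 17982 frames. 28655 ÷ 17982 → 1 full block, remainder 10673.
Within the partial block the first minute is 1800 frames and each further minute 1798, so 5 further minute boundaries passed. Total skipped labels = 18 × 1 + 2 × 5 = 28.
Non-drop label index = 28655 + 28 = 28683; at 30 labels/s that is 00:15:56:03, i.e. DF 00:15:56;03.

00:15:56;03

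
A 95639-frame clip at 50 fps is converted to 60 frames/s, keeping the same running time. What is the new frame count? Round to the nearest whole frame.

114767 frames

Frames at target rate = 95639 × (60) / (50) = 573834/5 ≈ 114766.800.
Nearest whole frame: 114767.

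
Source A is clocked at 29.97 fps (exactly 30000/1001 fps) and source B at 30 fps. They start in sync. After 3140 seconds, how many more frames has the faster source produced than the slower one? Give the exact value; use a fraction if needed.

A emits 30000/1001 × 3140 = 94200000/1001 frames; B emits 30 × 3140 = 94200.
Difference = 94200/1001 frames (≈ 94.1059); B is ahead of A.

94200/1001 frames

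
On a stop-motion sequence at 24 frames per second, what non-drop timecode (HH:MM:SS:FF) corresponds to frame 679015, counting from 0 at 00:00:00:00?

07:51:32:07

679015 ÷ 24 = 28292 full seconds, remainder 7 frames.
28292 s = 7 h 51 min 32 s.
Timecode: 07:51:32:07.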